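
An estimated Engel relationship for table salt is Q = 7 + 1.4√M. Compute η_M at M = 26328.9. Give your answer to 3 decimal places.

At M = 26328.9: Q = 234.167.
dQ/dM = 1.4/(2√M) = 0.00431402 at this income.
η = (dQ/dM)·(M/Q) = 0.00431402 × (26328.9/234.167) = 0.485.

0.485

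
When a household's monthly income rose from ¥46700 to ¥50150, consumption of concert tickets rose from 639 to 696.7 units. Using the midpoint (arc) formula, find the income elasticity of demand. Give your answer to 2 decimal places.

ΔQ = 696.7 − 639 = 57.7; midpoint Q̄ = (639 + 696.7)/2 = 667.85.
ΔI = 50150 − 46700 = 3450; midpoint Ī = (46700 + 50150)/2 = 48425.
η = (ΔQ/Q̄) ÷ (ΔI/Ī) = (57.7/667.85) ÷ (3450/48425) = 1.21.

1.21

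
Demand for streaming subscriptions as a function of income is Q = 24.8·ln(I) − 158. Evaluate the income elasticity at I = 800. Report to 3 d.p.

3.188

At I = 800: Q = 7.778.
dQ/dI = 24.8/I = 0.031 at this income.
η = (dQ/dI)·(I/Q) = 0.031 × (800/7.778) = 3.188.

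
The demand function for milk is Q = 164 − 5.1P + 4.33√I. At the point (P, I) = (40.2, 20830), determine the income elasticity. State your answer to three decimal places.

At P = 40.2, I = 20830: Q = 583.912.
Holding P constant, ∂Q/∂I = 4.33/(2√I) = 0.0150008.
η_I = (∂Q/∂I)·(I/Q) = 0.0150008 × (20830/583.912) = 0.535.

0.535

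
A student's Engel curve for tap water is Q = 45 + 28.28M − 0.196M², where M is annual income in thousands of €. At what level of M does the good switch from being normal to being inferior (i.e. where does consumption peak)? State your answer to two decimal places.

dQ/dM = 28.28 − 0.392M.
The good is inferior where dQ/dM < 0. Setting dQ/dM = 0 gives M = 28.28 / 0.392 = 72.14.

72.14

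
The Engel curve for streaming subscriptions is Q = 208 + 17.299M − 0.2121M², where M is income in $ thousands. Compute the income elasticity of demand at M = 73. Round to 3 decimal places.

-2.930

At M = 73: Q = 340.5461.
dQ/dM = 17.299 − 0.4242M = -13.66760.
η = (dQ/dM)·(M/Q) = -13.66760 × (73/340.5461) = -2.930.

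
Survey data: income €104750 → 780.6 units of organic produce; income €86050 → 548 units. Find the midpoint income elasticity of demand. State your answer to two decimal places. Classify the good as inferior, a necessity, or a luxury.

1.79 (luxury)

ΔQ = 548 − 780.6 = -232.6; midpoint Q̄ = (780.6 + 548)/2 = 664.3.
ΔI = 86050 − 104750 = -18700; midpoint Ī = (104750 + 86050)/2 = 95400.
η = (ΔQ/Q̄) ÷ (ΔI/Ī) = (-232.6/664.3) ÷ (-18700/95400) = 1.79.
η > 1 ⇒ luxury.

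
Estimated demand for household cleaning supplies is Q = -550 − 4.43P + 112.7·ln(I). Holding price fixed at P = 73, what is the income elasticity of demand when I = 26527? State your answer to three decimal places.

0.410

At P = 73, I = 26527: Q = 274.563.
Holding P constant, ∂Q/∂I = 112.7/I = 0.0042485.
η_I = (∂Q/∂I)·(I/Q) = 0.0042485 × (26527/274.563) = 0.410.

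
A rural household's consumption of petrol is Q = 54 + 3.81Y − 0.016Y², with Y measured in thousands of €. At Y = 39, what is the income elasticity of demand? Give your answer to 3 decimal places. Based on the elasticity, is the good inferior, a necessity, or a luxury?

At Y = 39: Q = 178.2540.
dQ/dY = 3.81 − 0.032Y = 2.56200.
η = (dQ/dY)·(Y/Q) = 2.56200 × (39/178.2540) = 0.561.
0 < η < 1 ⇒ necessity.

0.561 (necessity)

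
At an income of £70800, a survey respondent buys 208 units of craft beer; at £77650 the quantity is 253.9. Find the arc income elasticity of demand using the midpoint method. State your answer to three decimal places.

ΔQ = 253.9 − 208 = 45.9; midpoint Q̄ = (208 + 253.9)/2 = 230.95.
ΔI = 77650 − 70800 = 6850; midpoint Ī = (70800 + 77650)/2 = 74225.
η = (ΔQ/Q̄) ÷ (ΔI/Ī) = (45.9/230.95) ÷ (6850/74225) = 2.154.

2.154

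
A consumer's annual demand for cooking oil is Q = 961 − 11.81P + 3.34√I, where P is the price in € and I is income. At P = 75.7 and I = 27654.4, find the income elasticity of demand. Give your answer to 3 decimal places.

0.446

At P = 75.7, I = 27654.4: Q = 622.412.
Holding P constant, ∂Q/∂I = 3.34/(2√I) = 0.0100423.
η_I = (∂Q/∂I)·(I/Q) = 0.0100423 × (27654.4/622.412) = 0.446.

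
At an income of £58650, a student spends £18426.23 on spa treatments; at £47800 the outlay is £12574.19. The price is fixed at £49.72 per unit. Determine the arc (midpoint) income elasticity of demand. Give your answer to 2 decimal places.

1.85

With a constant price, Q₁ = 18426.23/49.72 = 370.600 and Q₂ = 12574.19/49.72 = 252.900 (equivalently, work directly with expenditure since P cancels).
Midpoint %ΔQ = (12574.19 − 18426.23)/15500.21 = -0.37755; midpoint %ΔI = (47800 − 58650)/53225 = -0.20385.
η = -0.37755 / -0.20385 = 1.85.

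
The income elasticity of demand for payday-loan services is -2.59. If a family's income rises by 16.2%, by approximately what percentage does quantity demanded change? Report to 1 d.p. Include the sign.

-42.0%

%ΔQ ≈ η × %ΔI = -2.59 × 16.2% = -42.0%.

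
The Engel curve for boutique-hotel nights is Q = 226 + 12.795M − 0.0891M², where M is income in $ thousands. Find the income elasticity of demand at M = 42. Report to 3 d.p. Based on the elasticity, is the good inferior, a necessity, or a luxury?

At M = 42: Q = 606.2176.
dQ/dM = 12.795 − 0.1782M = 5.31060.
η = (dQ/dM)·(M/Q) = 5.31060 × (42/606.2176) = 0.368.
0 < η < 1 ⇒ necessity.

0.368 (necessity)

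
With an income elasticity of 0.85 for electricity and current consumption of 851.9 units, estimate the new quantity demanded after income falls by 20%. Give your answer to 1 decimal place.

%ΔQ ≈ η × %ΔI = 0.85 × (-20%) = -17%.
New Q ≈ 851.9 × (1 − 0.17) = 707.1.

707.1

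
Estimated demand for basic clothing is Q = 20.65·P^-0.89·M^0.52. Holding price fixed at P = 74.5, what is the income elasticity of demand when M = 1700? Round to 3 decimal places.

For a multiplicative demand Q = A·P^α·M^β, the income elasticity is β everywhere.
Here β = 0.52, so η = 0.520.

0.520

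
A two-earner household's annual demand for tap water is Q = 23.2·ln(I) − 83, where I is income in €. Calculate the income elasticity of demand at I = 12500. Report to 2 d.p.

At I = 12500: Q = 135.857.
dQ/dI = 23.2/I = 0.001856 at this income.
η = (dQ/dI)·(I/Q) = 0.001856 × (12500/135.857) = 0.17.

0.17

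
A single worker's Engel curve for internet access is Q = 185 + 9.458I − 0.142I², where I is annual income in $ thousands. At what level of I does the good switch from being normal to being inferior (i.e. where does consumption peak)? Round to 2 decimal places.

dQ/dI = 9.458 − 0.284I.
The good is inferior where dQ/dI < 0. Setting dQ/dI = 0 gives I = 9.458 / 0.284 = 33.30.

33.30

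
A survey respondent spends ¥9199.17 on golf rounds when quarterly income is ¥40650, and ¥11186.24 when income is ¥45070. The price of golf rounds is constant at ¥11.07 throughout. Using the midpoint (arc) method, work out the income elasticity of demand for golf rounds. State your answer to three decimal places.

With a constant price, Q₁ = 9199.17/11.07 = 831.000 and Q₂ = 11186.24/11.07 = 1010.500 (equivalently, work directly with expenditure since P cancels).
Midpoint %ΔQ = (11186.24 − 9199.17)/10192.71 = 0.19495; midpoint %ΔI = (45070 − 40650)/42860 = 0.10313.
η = 0.19495 / 0.10313 = 1.890.

1.890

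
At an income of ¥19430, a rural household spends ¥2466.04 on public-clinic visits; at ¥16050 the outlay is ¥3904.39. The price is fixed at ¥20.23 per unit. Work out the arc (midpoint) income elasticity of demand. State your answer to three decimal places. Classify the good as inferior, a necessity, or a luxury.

With a constant price, Q₁ = 2466.04/20.23 = 121.900 and Q₂ = 3904.39/20.23 = 193.000 (equivalently, work directly with expenditure since P cancels).
Midpoint %ΔQ = (3904.39 − 2466.04)/3185.22 = 0.45157; midpoint %ΔI = (16050 − 19430)/17740 = -0.19053.
η = 0.45157 / -0.19053 = -2.370.
η < 0 ⇒ inferior good.

-2.370 (inferior good)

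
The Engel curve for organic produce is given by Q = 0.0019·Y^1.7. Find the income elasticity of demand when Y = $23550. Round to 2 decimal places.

1.70

For Q = A·Y^β the income elasticity is constant and equal to β.
Here β = 1.7, so η = 1.70.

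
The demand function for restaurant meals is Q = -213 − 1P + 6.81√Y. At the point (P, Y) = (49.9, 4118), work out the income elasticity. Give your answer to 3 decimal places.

At P = 49.9, Y = 4118: Q = 174.109.
Holding P constant, ∂Q/∂Y = 6.81/(2√Y) = 0.0530608.
η_Y = (∂Q/∂Y)·(Y/Q) = 0.0530608 × (4118/174.109) = 1.255.

1.255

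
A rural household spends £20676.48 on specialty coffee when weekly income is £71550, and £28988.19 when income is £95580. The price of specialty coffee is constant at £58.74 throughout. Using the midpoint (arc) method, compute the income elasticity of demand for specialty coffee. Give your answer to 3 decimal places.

With a constant price, Q₁ = 20676.48/58.74 = 352.000 and Q₂ = 28988.19/58.74 = 493.500 (equivalently, work directly with expenditure since P cancels).
Midpoint %ΔQ = (28988.19 − 20676.48)/24832.34 = 0.33471; midpoint %ΔI = (95580 − 71550)/83565 = 0.28756.
η = 0.33471 / 0.28756 = 1.164.

1.164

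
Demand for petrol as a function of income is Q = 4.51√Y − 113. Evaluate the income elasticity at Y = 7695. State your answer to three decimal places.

0.700

At Y = 7695: Q = 282.622.
dQ/dY = 4.51/(2√Y) = 0.0257065 at this income.
η = (dQ/dY)·(Y/Q) = 0.0257065 × (7695/282.622) = 0.700.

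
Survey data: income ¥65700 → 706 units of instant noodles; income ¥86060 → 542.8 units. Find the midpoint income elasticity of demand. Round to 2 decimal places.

-0.97

ΔQ = 542.8 − 706 = -163.2; midpoint Q̄ = (706 + 542.8)/2 = 624.4.
ΔI = 86060 − 65700 = 20360; midpoint Ī = (65700 + 86060)/2 = 75880.
η = (ΔQ/Q̄) ÷ (ΔI/Ī) = (-163.2/624.4) ÷ (20360/75880) = -0.97.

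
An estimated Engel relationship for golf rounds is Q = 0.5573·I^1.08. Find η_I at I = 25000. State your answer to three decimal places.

1.080

For Q = A·I^β the income elasticity is constant and equal to β.
Here β = 1.08, so η = 1.080.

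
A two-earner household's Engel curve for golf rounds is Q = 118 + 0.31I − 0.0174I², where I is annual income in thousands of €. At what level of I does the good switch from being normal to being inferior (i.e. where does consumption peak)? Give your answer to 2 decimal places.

8.91

dQ/dI = 0.31 − 0.0348I.
The good is inferior where dQ/dI < 0. Setting dQ/dI = 0 gives I = 0.31 / 0.0348 = 8.91.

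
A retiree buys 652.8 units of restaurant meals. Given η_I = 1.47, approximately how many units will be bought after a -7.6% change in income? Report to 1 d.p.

%ΔQ ≈ η × %ΔI = 1.47 × (-7.6%) = -11.172%.
New Q ≈ 652.8 × (1 − 0.11172) = 579.9.

579.9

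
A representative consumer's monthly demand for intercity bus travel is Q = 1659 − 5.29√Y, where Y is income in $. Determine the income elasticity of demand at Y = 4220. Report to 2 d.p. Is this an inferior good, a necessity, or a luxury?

-0.13 (inferior good)

At Y = 4220: Q = 1315.354.
dQ/dY = -5.29/(2√Y) = -0.0407164 at this income.
η = (dQ/dY)·(Y/Q) = -0.0407164 × (4220/1315.354) = -0.13.
Since η < 0, the good is an inferior good.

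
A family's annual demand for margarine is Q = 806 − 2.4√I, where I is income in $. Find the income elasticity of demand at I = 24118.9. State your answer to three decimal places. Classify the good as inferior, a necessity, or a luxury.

-0.430 (inferior good)

At I = 24118.9: Q = 433.274.
dQ/dI = -2.4/(2√I) = -0.00772685 at this income.
η = (dQ/dI)·(I/Q) = -0.00772685 × (24118.9/433.274) = -0.430.
Since η < 0, the good is an inferior good.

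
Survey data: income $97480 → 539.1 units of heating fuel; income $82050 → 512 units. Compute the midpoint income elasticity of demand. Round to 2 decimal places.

ΔQ = 512 − 539.1 = -27.1; midpoint Q̄ = (539.1 + 512)/2 = 525.55.
ΔI = 82050 − 97480 = -15430; midpoint Ī = (97480 + 82050)/2 = 89765.
η = (ΔQ/Q̄) ÷ (ΔI/Ī) = (-27.1/525.55) ÷ (-15430/89765) = 0.30.

0.30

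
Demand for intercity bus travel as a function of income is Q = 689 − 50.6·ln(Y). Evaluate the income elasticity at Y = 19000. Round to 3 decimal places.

-0.266

At Y = 19000: Q = 190.479.
dQ/dY = -50.6/Y = -0.00266316 at this income.
η = (dQ/dY)·(Y/Q) = -0.00266316 × (19000/190.479) = -0.266.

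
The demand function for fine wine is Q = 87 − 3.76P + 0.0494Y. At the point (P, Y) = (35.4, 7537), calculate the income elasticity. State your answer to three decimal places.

1.141

At P = 35.4, Y = 7537: Q = 326.224.
Holding P constant, ∂Q/∂Y = 0.0494.
η_Y = (∂Q/∂Y)·(Y/Q) = 0.0494 × (7537/326.224) = 1.141.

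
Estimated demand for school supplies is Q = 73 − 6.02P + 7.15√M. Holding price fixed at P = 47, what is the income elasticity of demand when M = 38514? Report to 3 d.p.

At P = 47, M = 38514: Q = 1193.246.
Holding P constant, ∂Q/∂M = 7.15/(2√M) = 0.0182166.
η_M = (∂Q/∂M)·(M/Q) = 0.0182166 × (38514/1193.246) = 0.588.

0.588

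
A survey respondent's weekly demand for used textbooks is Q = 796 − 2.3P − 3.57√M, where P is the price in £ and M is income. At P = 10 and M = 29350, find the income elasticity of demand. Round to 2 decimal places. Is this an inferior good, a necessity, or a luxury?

At P = 10, M = 29350: Q = 161.393.
Holding P constant, ∂Q/∂M = -3.57/(2√M) = -0.0104192.
η_M = (∂Q/∂M)·(M/Q) = -0.0104192 × (29350/161.393) = -1.89.
Since η < 0, this is an inferior good.

-1.89 (inferior good)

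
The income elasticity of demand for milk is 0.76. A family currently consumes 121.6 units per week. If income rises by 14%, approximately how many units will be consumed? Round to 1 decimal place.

134.5

%ΔQ ≈ η × %ΔI = 0.76 × 14% = 10.64%.
New Q ≈ 121.6 × (1 + 0.1064) = 134.5.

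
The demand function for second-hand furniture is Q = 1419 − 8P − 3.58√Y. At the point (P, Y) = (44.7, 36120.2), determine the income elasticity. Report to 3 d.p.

-0.893

At P = 44.7, Y = 36120.2: Q = 381.010.
Holding P constant, ∂Q/∂Y = -3.58/(2√Y) = -0.00941842.
η_Y = (∂Q/∂Y)·(Y/Q) = -0.00941842 × (36120.2/381.010) = -0.893.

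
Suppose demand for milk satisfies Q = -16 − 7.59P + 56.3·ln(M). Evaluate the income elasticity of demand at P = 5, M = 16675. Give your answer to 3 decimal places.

At P = 5, M = 16675: Q = 493.380.
Holding P constant, ∂Q/∂M = 56.3/M = 0.00337631.
η_M = (∂Q/∂M)·(M/Q) = 0.00337631 × (16675/493.380) = 0.114.

0.114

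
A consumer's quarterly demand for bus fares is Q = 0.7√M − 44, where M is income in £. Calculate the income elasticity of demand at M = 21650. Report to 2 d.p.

0.87

At M = 21650: Q = 58.998.
dQ/dM = 0.7/(2√M) = 0.0023787 at this income.
η = (dQ/dM)·(M/Q) = 0.0023787 × (21650/58.998) = 0.87.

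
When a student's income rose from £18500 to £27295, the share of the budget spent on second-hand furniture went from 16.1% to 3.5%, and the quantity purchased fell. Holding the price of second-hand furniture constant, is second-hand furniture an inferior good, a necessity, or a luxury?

inferior good

Quantity demanded falls as income rises, so η < 0.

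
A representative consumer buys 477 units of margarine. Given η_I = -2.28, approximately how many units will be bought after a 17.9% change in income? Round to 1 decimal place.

%ΔQ ≈ η × %ΔI = -2.28 × 17.9% = -40.812%.
New Q ≈ 477 × (1 − 0.40812) = 282.3.

282.3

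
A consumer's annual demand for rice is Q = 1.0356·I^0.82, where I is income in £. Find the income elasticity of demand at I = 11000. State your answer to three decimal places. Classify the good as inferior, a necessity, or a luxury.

0.820 (necessity)

For Q = A·I^β the income elasticity is constant and equal to β.
Here β = 0.82, so η = 0.820.
Since 0 < η < 1, the good is a necessity.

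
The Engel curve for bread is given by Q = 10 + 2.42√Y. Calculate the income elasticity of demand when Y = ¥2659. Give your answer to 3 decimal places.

At Y = 2659: Q = 134.788.
dQ/dY = 2.42/(2√Y) = 0.0234653 at this income.
η = (dQ/dY)·(Y/Q) = 0.0234653 × (2659/134.788) = 0.463.

0.463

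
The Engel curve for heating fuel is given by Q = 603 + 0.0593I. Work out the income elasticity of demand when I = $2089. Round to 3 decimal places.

At I = 2089: Q = 726.878.
dQ/dI = 0.0593.
η = (dQ/dI)·(I/Q) = 0.0593 × (2089/726.878) = 0.170.

0.170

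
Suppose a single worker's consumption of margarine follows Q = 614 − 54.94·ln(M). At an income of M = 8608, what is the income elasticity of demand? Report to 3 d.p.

At M = 8608: Q = 116.219.
dQ/dM = -54.94/M = -0.00638243 at this income.
η = (dQ/dM)·(M/Q) = -0.00638243 × (8608/116.219) = -0.473.

-0.473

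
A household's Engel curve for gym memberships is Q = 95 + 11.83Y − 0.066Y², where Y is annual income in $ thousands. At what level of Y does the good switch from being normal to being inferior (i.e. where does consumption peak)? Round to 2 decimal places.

dQ/dY = 11.83 − 0.132Y.
The good is inferior where dQ/dY < 0. Setting dQ/dY = 0 gives Y = 11.83 / 0.132 = 89.62.

89.62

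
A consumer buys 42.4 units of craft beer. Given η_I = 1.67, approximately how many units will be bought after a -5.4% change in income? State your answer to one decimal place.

38.6

%ΔQ ≈ η × %ΔI = 1.67 × (-5.4%) = -9.018%.
New Q ≈ 42.4 × (1 − 0.09018) = 38.6.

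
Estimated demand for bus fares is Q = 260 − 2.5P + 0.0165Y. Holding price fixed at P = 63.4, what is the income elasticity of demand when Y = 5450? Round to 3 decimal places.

0.470

At P = 63.4, Y = 5450: Q = 191.425.
Holding P constant, ∂Q/∂Y = 0.0165.
η_Y = (∂Q/∂Y)·(Y/Q) = 0.0165 × (5450/191.425) = 0.470.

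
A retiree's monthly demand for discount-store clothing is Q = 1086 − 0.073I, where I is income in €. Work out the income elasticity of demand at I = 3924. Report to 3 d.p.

-0.358

At I = 3924: Q = 799.548.
dQ/dI = −0.073.
η = (dQ/dI)·(I/Q) = -0.073 × (3924/799.548) = -0.358.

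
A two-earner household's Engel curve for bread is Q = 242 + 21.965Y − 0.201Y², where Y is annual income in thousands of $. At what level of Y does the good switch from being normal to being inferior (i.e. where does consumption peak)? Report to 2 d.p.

dQ/dY = 21.965 − 0.402Y.
The good is inferior where dQ/dY < 0. Setting dQ/dY = 0 gives Y = 21.965 / 0.402 = 54.64.

54.64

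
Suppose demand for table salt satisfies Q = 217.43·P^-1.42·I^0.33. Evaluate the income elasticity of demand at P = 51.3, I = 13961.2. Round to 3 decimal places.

For a multiplicative demand Q = A·P^α·I^β, the income elasticity is β everywhere.
Here β = 0.33, so η = 0.330.

0.330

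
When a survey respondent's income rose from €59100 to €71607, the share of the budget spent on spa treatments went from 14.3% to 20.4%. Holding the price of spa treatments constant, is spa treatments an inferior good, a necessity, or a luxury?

The budget share rises as income rises, so η > 1.

luxury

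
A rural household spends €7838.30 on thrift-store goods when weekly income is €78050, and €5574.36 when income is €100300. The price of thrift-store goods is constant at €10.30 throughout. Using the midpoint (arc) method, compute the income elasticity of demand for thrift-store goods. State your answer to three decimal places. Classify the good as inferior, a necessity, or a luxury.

With a constant price, Q₁ = 7838.30/10.30 = 761.000 and Q₂ = 5574.36/10.30 = 541.200 (equivalently, work directly with expenditure since P cancels).
Midpoint %ΔQ = (5574.36 − 7838.30)/6706.33 = -0.33758; midpoint %ΔI = (100300 − 78050)/89175 = 0.24951.
η = -0.33758 / 0.24951 = -1.353.
η < 0 ⇒ inferior good.

-1.353 (inferior good)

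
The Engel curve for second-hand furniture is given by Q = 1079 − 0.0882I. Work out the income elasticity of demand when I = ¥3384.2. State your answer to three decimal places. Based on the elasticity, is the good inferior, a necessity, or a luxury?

-0.382 (inferior good)

At I = 3384.2: Q = 780.514.
dQ/dI = −0.0882.
η = (dQ/dI)·(I/Q) = -0.0882 × (3384.2/780.514) = -0.382.
Since η < 0, the good is an inferior good.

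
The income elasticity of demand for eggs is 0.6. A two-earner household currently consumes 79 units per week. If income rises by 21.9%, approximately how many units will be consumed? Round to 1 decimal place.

%ΔQ ≈ η × %ΔI = 0.6 × 21.9% = 13.14%.
New Q ≈ 79 × (1 + 0.1314) = 89.4.

89.4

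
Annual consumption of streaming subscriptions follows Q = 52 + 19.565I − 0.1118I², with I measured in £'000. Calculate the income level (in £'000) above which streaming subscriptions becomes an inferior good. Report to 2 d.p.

dQ/dI = 19.565 − 0.2236I.
The good is inferior where dQ/dI < 0. Setting dQ/dI = 0 gives I = 19.565 / 0.2236 = 87.50.

87.50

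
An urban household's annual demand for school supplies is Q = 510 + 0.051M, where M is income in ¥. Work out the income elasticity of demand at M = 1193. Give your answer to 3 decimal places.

0.107

At M = 1193: Q = 570.843.
dQ/dM = 0.051.
η = (dQ/dM)·(M/Q) = 0.051 × (1193/570.843) = 0.107.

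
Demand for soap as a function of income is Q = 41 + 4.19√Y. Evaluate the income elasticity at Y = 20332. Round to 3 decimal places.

0.468

At Y = 20332: Q = 638.453.
dQ/dY = 4.19/(2√Y) = 0.0146924 at this income.
η = (dQ/dY)·(Y/Q) = 0.0146924 × (20332/638.453) = 0.468.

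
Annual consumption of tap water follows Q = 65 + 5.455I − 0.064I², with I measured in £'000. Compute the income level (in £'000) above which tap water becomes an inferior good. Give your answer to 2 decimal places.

42.62

dQ/dI = 5.455 − 0.128I.
The good is inferior where dQ/dI < 0. Setting dQ/dI = 0 gives I = 5.455 / 0.128 = 42.62.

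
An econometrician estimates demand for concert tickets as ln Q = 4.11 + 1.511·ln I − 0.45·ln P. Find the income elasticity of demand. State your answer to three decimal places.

In a log-linear demand, the coefficient on ln I is the income elasticity.
So η = 1.511.

1.511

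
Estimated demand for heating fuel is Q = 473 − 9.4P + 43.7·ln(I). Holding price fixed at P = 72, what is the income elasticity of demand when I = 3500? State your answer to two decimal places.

0.29

At P = 72, I = 3500: Q = 152.815.
Holding P constant, ∂Q/∂I = 43.7/I = 0.0124857.
η_I = (∂Q/∂I)·(I/Q) = 0.0124857 × (3500/152.815) = 0.29.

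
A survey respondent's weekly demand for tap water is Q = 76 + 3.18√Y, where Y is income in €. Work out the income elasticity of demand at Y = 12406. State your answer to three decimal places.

At Y = 12406: Q = 430.195.
dQ/dY = 3.18/(2√Y) = 0.0142752 at this income.
η = (dQ/dY)·(Y/Q) = 0.0142752 × (12406/430.195) = 0.412.

0.412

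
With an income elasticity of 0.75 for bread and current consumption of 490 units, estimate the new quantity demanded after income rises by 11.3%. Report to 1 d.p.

531.5

%ΔQ ≈ η × %ΔI = 0.75 × 11.3% = 8.475%.
New Q ≈ 490 × (1 + 0.08475) = 531.5.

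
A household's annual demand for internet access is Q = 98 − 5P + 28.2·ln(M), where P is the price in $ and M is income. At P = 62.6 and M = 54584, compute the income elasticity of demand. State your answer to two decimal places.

At P = 62.6, M = 54584: Q = 92.591.
Holding P constant, ∂Q/∂M = 28.2/M = 0.000516635.
η_M = (∂Q/∂M)·(M/Q) = 0.000516635 × (54584/92.591) = 0.30.

0.30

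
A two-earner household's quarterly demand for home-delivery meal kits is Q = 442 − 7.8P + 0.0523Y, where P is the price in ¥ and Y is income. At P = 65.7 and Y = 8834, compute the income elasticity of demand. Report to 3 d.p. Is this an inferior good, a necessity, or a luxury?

1.180 (luxury)

At P = 65.7, Y = 8834: Q = 391.558.
Holding P constant, ∂Q/∂Y = 0.0523.
η_Y = (∂Q/∂Y)·(Y/Q) = 0.0523 × (8834/391.558) = 1.180.
Since η > 1, this is a luxury.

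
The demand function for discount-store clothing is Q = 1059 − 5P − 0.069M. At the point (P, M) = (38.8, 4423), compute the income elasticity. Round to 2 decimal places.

At P = 38.8, M = 4423: Q = 559.813.
Holding P constant, ∂Q/∂M = −0.069.
η_M = (∂Q/∂M)·(M/Q) = -0.069 × (4423/559.813) = -0.55.

-0.55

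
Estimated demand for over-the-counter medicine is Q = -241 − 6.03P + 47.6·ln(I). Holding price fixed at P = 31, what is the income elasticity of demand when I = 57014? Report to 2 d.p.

At P = 31, I = 57014: Q = 93.340.
Holding P constant, ∂Q/∂I = 47.6/I = 0.000834883.
η_I = (∂Q/∂I)·(I/Q) = 0.000834883 × (57014/93.340) = 0.51.

0.51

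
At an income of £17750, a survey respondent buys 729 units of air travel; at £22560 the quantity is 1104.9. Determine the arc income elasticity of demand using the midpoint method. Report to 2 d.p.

1.72

ΔQ = 1104.9 − 729 = 375.9; midpoint Q̄ = (729 + 1104.9)/2 = 916.95.
ΔI = 22560 − 17750 = 4810; midpoint Ī = (17750 + 22560)/2 = 20155.
η = (ΔQ/Q̄) ÷ (ΔI/Ī) = (375.9/916.95) ÷ (4810/20155) = 1.72.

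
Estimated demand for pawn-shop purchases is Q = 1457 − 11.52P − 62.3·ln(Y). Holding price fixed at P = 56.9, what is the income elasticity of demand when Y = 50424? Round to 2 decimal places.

-0.49

At P = 56.9, Y = 50424: Q = 126.914.
Holding P constant, ∂Q/∂Y = -62.3/Y = -0.00123552.
η_Y = (∂Q/∂Y)·(Y/Q) = -0.00123552 × (50424/126.914) = -0.49.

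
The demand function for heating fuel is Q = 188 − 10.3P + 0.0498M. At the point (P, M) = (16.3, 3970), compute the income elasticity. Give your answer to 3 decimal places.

At P = 16.3, M = 3970: Q = 217.816.
Holding P constant, ∂Q/∂M = 0.0498.
η_M = (∂Q/∂M)·(M/Q) = 0.0498 × (3970/217.816) = 0.908.

0.908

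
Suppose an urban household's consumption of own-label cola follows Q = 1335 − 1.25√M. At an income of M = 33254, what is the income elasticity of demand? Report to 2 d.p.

At M = 33254: Q = 1107.054.
dQ/dM = -1.25/(2√M) = -0.00342735 at this income.
η = (dQ/dM)·(M/Q) = -0.00342735 × (33254/1107.054) = -0.10.

-0.10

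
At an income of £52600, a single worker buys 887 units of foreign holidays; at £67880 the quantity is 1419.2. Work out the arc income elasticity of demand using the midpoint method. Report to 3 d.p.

1.820

ΔQ = 1419.2 − 887 = 532.2; midpoint Q̄ = (887 + 1419.2)/2 = 1153.1.
ΔI = 67880 − 52600 = 15280; midpoint Ī = (52600 + 67880)/2 = 60240.
η = (ΔQ/Q̄) ÷ (ΔI/Ī) = (532.2/1153.1) ÷ (15280/60240) = 1.820.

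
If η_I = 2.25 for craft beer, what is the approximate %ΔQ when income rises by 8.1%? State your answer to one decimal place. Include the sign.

18.2%

%ΔQ ≈ η × %ΔI = 2.25 × 8.1% = 18.2%.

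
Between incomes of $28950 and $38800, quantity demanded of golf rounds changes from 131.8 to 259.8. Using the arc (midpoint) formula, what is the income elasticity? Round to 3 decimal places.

ΔQ = 259.8 − 131.8 = 128; midpoint Q̄ = (131.8 + 259.8)/2 = 195.8.
ΔI = 38800 − 28950 = 9850; midpoint Ī = (28950 + 38800)/2 = 33875.
η = (ΔQ/Q̄) ÷ (ΔI/Ī) = (128/195.8) ÷ (9850/33875) = 2.248.

2.248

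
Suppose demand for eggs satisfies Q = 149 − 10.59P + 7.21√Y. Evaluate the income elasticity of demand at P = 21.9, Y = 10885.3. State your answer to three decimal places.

0.562

At P = 21.9, Y = 10885.3: Q = 669.317.
Holding P constant, ∂Q/∂Y = 7.21/(2√Y) = 0.0345529.
η_Y = (∂Q/∂Y)·(Y/Q) = 0.0345529 × (10885.3/669.317) = 0.562.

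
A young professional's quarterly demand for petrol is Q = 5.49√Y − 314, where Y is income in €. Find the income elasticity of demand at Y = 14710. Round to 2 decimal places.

0.95

At Y = 14710: Q = 351.853.
dQ/dY = 5.49/(2√Y) = 0.0226327 at this income.
η = (dQ/dY)·(Y/Q) = 0.0226327 × (14710/351.853) = 0.95.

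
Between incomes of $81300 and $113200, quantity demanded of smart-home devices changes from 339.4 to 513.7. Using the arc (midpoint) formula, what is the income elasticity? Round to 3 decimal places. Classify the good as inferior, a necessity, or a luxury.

1.246 (luxury)

ΔQ = 513.7 − 339.4 = 174.3; midpoint Q̄ = (339.4 + 513.7)/2 = 426.55.
ΔI = 113200 − 81300 = 31900; midpoint Ī = (81300 + 113200)/2 = 97250.
η = (ΔQ/Q̄) ÷ (ΔI/Ī) = (174.3/426.55) ÷ (31900/97250) = 1.246.
η > 1 ⇒ luxury.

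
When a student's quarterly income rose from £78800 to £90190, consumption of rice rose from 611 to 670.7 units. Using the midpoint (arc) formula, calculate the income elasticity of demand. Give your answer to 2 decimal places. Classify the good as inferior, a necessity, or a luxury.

0.69 (necessity)

ΔQ = 670.7 − 611 = 59.7; midpoint Q̄ = (611 + 670.7)/2 = 640.85.
ΔI = 90190 − 78800 = 11390; midpoint Ī = (78800 + 90190)/2 = 84495.
η = (ΔQ/Q̄) ÷ (ΔI/Ī) = (59.7/640.85) ÷ (11390/84495) = 0.69.
0 < η < 1 ⇒ necessity.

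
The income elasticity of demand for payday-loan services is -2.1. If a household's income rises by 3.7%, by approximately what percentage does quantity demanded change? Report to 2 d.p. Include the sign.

%ΔQ ≈ η × %ΔI = -2.1 × 3.7% = -7.77%.

-7.77%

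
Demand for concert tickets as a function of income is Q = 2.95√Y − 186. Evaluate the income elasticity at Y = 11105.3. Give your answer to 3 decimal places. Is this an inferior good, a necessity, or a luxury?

1.245 (luxury)

At Y = 11105.3: Q = 124.876.
dQ/dY = 2.95/(2√Y) = 0.0139967 at this income.
η = (dQ/dY)·(Y/Q) = 0.0139967 × (11105.3/124.876) = 1.245.
Since η > 1, the good is a luxury.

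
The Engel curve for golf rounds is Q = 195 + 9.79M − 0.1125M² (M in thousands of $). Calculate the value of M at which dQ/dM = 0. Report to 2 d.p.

dQ/dM = 9.79 − 0.225M.
The good is inferior where dQ/dM < 0. Setting dQ/dM = 0 gives M = 9.79 / 0.225 = 43.51.

43.51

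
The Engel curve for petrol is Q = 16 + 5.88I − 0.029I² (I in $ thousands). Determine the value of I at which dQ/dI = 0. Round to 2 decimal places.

101.38

dQ/dI = 5.88 − 0.058I.
The good is inferior where dQ/dI < 0. Setting dQ/dI = 0 gives I = 5.88 / 0.058 = 101.38.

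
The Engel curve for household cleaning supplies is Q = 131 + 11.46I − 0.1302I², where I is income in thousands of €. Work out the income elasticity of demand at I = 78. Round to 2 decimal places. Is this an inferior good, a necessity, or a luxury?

-2.97 (inferior good)

At I = 78: Q = 232.7432.
dQ/dI = 11.46 − 0.2604I = -8.85120.
η = (dQ/dI)·(I/Q) = -8.85120 × (78/232.7432) = -2.97.
η < 0 ⇒ inferior good.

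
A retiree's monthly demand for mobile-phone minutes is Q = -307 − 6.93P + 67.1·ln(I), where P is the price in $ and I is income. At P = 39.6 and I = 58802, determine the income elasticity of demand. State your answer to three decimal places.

0.432

At P = 39.6, I = 58802: Q = 155.460.
Holding P constant, ∂Q/∂I = 67.1/I = 0.00114112.
η_I = (∂Q/∂I)·(I/Q) = 0.00114112 × (58802/155.460) = 0.432.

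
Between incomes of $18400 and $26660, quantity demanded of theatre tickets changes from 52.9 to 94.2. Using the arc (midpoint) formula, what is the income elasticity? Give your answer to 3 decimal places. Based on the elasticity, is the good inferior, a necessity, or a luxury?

1.532 (luxury)

ΔQ = 94.2 − 52.9 = 41.3; midpoint Q̄ = (52.9 + 94.2)/2 = 73.55.
ΔI = 26660 − 18400 = 8260; midpoint Ī = (18400 + 26660)/2 = 22530.
η = (ΔQ/Q̄) ÷ (ΔI/Ī) = (41.3/73.55) ÷ (8260/22530) = 1.532.
η > 1 ⇒ luxury.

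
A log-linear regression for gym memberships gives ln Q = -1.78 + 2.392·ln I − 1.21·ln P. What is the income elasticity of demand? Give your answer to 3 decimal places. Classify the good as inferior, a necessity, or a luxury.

In a log-linear demand, the coefficient on ln I is the income elasticity.
So η = 2.392.
η > 1 ⇒ luxury.

2.392 (luxury)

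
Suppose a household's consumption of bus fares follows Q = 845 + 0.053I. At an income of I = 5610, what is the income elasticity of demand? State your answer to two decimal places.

At I = 5610: Q = 1142.330.
dQ/dI = 0.053.
η = (dQ/dI)·(I/Q) = 0.053 × (5610/1142.330) = 0.26.

0.26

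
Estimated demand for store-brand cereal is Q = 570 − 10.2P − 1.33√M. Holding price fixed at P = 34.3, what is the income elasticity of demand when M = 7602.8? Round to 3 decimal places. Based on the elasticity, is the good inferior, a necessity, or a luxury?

-0.557 (inferior good)

At P = 34.3, M = 7602.8: Q = 104.172.
Holding P constant, ∂Q/∂M = -1.33/(2√M) = -0.00762667.
η_M = (∂Q/∂M)·(M/Q) = -0.00762667 × (7602.8/104.172) = -0.557.
Since η < 0, this is an inferior good.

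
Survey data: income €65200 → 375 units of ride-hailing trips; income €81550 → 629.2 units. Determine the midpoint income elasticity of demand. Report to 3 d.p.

2.272

ΔQ = 629.2 − 375 = 254.2; midpoint Q̄ = (375 + 629.2)/2 = 502.1.
ΔI = 81550 − 65200 = 16350; midpoint Ī = (65200 + 81550)/2 = 73375.
η = (ΔQ/Q̄) ÷ (ΔI/Ī) = (254.2/502.1) ÷ (16350/73375) = 2.272.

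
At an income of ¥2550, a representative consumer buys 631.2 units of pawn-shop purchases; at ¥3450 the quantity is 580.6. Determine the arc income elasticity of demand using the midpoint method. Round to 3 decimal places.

ΔQ = 580.6 − 631.2 = -50.6; midpoint Q̄ = (631.2 + 580.6)/2 = 605.9.
ΔI = 3450 − 2550 = 900; midpoint Ī = (2550 + 3450)/2 = 3000.
η = (ΔQ/Q̄) ÷ (ΔI/Ī) = (-50.6/605.9) ÷ (900/3000) = -0.278.

-0.278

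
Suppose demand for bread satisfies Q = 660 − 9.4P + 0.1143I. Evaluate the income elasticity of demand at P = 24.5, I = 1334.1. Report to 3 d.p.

At P = 24.5, I = 1334.1: Q = 582.188.
Holding P constant, ∂Q/∂I = 0.1143.
η_I = (∂Q/∂I)·(I/Q) = 0.1143 × (1334.1/582.188) = 0.262.

0.262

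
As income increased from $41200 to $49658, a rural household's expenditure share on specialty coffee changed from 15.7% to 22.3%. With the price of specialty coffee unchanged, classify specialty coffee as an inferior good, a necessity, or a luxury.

luxury

The budget share rises as income rises, so η > 1.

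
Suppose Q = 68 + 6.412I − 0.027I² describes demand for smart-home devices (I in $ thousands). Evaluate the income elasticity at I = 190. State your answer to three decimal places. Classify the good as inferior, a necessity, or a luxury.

-2.346 (inferior good)

At I = 190: Q = 311.5800.
dQ/dI = 6.412 − 0.054I = -3.84800.
η = (dQ/dI)·(I/Q) = -3.84800 × (190/311.5800) = -2.346.
η < 0 ⇒ inferior good.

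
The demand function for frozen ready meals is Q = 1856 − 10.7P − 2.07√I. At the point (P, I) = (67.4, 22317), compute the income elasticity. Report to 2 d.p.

-0.19

At P = 67.4, I = 22317: Q = 825.585.
Holding P constant, ∂Q/∂I = -2.07/(2√I) = -0.00692823.
η_I = (∂Q/∂I)·(I/Q) = -0.00692823 × (22317/825.585) = -0.19.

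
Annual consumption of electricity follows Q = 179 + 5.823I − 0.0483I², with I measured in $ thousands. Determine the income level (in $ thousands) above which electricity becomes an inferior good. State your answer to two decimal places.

dQ/dI = 5.823 − 0.0966I.
The good is inferior where dQ/dI < 0. Setting dQ/dI = 0 gives I = 5.823 / 0.0966 = 60.28.

60.28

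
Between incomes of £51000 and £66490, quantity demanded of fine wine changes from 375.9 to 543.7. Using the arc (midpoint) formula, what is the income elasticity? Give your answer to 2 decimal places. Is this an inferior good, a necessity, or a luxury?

ΔQ = 543.7 − 375.9 = 167.8; midpoint Q̄ = (375.9 + 543.7)/2 = 459.8.
ΔI = 66490 − 51000 = 15490; midpoint Ī = (51000 + 66490)/2 = 58745.
η = (ΔQ/Q̄) ÷ (ΔI/Ī) = (167.8/459.8) ÷ (15490/58745) = 1.38.
η > 1 ⇒ luxury.

1.38 (luxury)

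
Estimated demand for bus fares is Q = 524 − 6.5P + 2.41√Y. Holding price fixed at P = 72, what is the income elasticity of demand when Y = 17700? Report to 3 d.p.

0.426

At P = 72, Y = 17700: Q = 376.630.
Holding P constant, ∂Q/∂Y = 2.41/(2√Y) = 0.00905733.
η_Y = (∂Q/∂Y)·(Y/Q) = 0.00905733 × (17700/376.630) = 0.426.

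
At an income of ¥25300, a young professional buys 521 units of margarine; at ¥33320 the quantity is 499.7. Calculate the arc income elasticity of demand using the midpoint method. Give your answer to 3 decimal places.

-0.153

ΔQ = 499.7 − 521 = -21.3; midpoint Q̄ = (521 + 499.7)/2 = 510.35.
ΔI = 33320 − 25300 = 8020; midpoint Ī = (25300 + 33320)/2 = 29310.
η = (ΔQ/Q̄) ÷ (ΔI/Ī) = (-21.3/510.35) ÷ (8020/29310) = -0.153.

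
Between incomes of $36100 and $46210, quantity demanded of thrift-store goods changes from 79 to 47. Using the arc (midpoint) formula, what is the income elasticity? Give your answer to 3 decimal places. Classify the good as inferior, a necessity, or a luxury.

-2.068 (inferior good)

ΔQ = 47 − 79 = -32; midpoint Q̄ = (79 + 47)/2 = 63.
ΔI = 46210 − 36100 = 10110; midpoint Ī = (36100 + 46210)/2 = 41155.
η = (ΔQ/Q̄) ÷ (ΔI/Ī) = (-32/63) ÷ (10110/41155) = -2.068.
η < 0 ⇒ inferior good.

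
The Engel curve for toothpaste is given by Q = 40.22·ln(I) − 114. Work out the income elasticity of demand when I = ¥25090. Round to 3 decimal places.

0.137

At I = 25090: Q = 293.438.
dQ/dI = 40.22/I = 0.00160303 at this income.
η = (dQ/dI)·(I/Q) = 0.00160303 × (25090/293.438) = 0.137.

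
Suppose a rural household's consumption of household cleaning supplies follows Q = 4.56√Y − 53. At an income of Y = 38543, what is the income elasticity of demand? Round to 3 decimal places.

0.531

At Y = 38543: Q = 842.236.
dQ/dY = 4.56/(2√Y) = 0.0116135 at this income.
η = (dQ/dY)·(Y/Q) = 0.0116135 × (38543/842.236) = 0.531.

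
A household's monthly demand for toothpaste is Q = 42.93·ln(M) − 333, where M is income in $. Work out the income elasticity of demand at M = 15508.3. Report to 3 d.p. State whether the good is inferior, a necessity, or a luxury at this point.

At M = 15508.3: Q = 81.237.
dQ/dM = 42.93/M = 0.0027682 at this income.
η = (dQ/dM)·(M/Q) = 0.0027682 × (15508.3/81.237) = 0.528.
Since 0 < η < 1, the good is a necessity.

0.528 (necessity)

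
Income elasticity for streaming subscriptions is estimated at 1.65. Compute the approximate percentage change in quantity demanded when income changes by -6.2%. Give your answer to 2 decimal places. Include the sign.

%ΔQ ≈ η × %ΔI = 1.65 × (-6.2%) = -10.23%.

-10.23%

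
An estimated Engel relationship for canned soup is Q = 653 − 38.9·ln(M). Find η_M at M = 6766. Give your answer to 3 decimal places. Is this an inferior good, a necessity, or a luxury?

At M = 6766: Q = 309.915.
dQ/dM = -38.9/M = -0.00574933 at this income.
η = (dQ/dM)·(M/Q) = -0.00574933 × (6766/309.915) = -0.126.
Since η < 0, the good is an inferior good.

-0.126 (inferior good)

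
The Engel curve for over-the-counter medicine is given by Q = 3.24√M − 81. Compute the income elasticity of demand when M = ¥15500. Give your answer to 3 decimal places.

0.626

At M = 15500: Q = 322.377.
dQ/dM = 3.24/(2√M) = 0.0130122 at this income.
η = (dQ/dM)·(M/Q) = 0.0130122 × (15500/322.377) = 0.626.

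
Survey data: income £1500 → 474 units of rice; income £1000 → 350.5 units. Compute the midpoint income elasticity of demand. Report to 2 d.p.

0.75

ΔQ = 350.5 − 474 = -123.5; midpoint Q̄ = (474 + 350.5)/2 = 412.25.
ΔI = 1000 − 1500 = -500; midpoint Ī = (1500 + 1000)/2 = 1250.
η = (ΔQ/Q̄) ÷ (ΔI/Ī) = (-123.5/412.25) ÷ (-500/1250) = 0.75.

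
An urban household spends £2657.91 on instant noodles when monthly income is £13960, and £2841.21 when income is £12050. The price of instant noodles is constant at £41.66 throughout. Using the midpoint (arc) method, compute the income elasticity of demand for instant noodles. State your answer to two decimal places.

-0.45

With a constant price, Q₁ = 2657.91/41.66 = 63.800 and Q₂ = 2841.21/41.66 = 68.200 (equivalently, work directly with expenditure since P cancels).
Midpoint %ΔQ = (2841.21 − 2657.91)/2749.56 = 0.06667; midpoint %ΔI = (12050 − 13960)/13005 = -0.14687.
η = 0.06667 / -0.14687 = -0.45.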